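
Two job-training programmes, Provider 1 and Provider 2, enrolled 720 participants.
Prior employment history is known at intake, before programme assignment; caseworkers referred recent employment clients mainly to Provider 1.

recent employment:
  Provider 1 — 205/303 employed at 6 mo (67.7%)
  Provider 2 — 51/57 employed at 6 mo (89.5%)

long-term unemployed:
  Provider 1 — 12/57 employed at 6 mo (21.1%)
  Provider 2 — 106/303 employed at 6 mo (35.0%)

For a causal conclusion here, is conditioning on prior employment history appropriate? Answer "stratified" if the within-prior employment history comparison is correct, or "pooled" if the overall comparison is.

stratified

Provider 2 is higher inside every prior employment history stratum but Provider 1 is higher in aggregate. Whether to stratify depends on how prior employment history relates to the programme.
Since prior employment history is a pre-existing factor (not a product of the programme) and it affects the outcome on its own, it is a confounder. The stratified rates, not the pooled rate, identify the causal effect.
Within each level — recent employment: 67.7% vs 89.5%; long-term unemployed: 21.1% vs 35.0% — Provider 2 is higher every time.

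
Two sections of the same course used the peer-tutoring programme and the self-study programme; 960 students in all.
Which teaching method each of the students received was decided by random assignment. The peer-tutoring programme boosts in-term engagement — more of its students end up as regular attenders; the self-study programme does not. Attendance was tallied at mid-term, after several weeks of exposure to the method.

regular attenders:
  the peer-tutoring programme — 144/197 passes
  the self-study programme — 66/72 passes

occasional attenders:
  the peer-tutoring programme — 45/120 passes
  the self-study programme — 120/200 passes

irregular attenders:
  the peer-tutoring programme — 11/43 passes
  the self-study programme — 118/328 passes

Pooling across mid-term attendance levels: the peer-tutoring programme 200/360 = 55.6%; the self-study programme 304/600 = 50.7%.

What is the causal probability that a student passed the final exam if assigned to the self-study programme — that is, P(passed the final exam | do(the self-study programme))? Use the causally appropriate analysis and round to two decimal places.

The mid-term attendance-specific comparison favours the self-study programme throughout, but the pooled figures favour the peer-tutoring programme. The question is whether to condition on mid-term attendance.
Mid-term attendance is downstream of the teaching method. One should not condition on a consequence of treatment, so the overall rates are the right comparison.
So P(outcome | do(the self-study programme)) is just the pooled rate for the self-study programme: 304/600 = 0.507.

0.51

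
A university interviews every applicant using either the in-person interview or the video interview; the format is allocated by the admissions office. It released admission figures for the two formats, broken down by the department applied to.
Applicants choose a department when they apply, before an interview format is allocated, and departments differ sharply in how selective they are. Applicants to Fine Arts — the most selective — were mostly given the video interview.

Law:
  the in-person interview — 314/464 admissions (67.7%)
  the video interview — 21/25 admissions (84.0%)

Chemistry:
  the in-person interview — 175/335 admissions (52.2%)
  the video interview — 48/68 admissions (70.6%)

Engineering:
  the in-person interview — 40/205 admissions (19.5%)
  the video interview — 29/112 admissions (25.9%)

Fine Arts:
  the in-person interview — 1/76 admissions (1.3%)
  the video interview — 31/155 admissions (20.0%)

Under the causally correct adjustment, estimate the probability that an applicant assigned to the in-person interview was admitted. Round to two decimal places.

Nothing the interview format does changes department; the imbalance is an allocation artefact. With department also predicting the outcome, the pooled figure is confounded, and the within-stratum comparison is the causal one.
Standardising the in-person interview to the population department mix: 0.340·314/464 + 0.280·175/335 + 0.220·40/205 + 0.160·1/76 = 0.421.

0.42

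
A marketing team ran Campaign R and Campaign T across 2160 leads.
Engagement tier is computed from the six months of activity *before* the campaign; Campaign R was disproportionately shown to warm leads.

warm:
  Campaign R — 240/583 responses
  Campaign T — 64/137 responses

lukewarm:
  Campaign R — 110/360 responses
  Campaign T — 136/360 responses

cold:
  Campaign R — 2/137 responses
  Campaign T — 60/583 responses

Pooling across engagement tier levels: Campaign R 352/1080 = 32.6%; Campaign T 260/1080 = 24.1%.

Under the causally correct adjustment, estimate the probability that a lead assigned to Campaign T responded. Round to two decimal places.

The imbalance in engagement tier arose from how leads were allocated, not from anything the campaign did; and engagement tier independently affects the outcome. The pooled gap is confounded — condition on engagement tier.
Standardising Campaign T to the population engagement tier mix: 0.333·64/137 + 0.333·136/360 + 0.333·60/583 = 0.316.

0.32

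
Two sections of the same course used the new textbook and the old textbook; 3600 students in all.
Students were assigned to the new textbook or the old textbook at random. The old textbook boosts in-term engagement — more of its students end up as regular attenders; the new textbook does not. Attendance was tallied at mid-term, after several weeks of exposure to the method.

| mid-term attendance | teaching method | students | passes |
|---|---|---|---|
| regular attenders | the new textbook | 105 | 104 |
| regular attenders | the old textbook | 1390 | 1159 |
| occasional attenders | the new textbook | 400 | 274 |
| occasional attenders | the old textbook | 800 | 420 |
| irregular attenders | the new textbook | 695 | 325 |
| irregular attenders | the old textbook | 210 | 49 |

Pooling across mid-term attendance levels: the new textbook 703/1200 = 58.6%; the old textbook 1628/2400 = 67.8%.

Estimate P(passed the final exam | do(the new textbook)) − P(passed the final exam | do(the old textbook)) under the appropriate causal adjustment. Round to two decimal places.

the new textbook is higher inside every mid-term attendance stratum but the old textbook is higher in aggregate. Whether to stratify depends on how mid-term attendance relates to the teaching method.
Mid-term attendance is downstream of the teaching method. One should not condition on a consequence of treatment, so the overall rates are the right comparison.
The causal difference is the pooled difference: 0.586 − 0.678 = -0.092.

-0.09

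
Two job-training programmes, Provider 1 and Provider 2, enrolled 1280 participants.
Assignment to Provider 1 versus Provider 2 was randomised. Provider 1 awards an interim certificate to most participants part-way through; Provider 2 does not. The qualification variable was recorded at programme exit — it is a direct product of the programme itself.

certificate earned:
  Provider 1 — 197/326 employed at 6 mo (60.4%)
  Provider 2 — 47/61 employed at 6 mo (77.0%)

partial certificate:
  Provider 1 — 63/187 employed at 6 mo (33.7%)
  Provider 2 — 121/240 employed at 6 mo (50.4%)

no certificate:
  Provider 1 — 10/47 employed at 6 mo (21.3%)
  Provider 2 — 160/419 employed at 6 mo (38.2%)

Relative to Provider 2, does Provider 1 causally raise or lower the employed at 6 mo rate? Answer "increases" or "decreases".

increases

Within every qualification attained during the programme level Provider 2 has the higher rate, yet pooled Provider 1 does — Simpson's reversal.
Stratifying would compare programmes among participants the programmes themselves sorted into qualification attained during the programme groups — a form of selection on an intermediate. The unconditioned pooled rates give the total causal effect.
Pooled: Provider 1 48.2% vs Provider 2 45.6%; Provider 1 is higher overall.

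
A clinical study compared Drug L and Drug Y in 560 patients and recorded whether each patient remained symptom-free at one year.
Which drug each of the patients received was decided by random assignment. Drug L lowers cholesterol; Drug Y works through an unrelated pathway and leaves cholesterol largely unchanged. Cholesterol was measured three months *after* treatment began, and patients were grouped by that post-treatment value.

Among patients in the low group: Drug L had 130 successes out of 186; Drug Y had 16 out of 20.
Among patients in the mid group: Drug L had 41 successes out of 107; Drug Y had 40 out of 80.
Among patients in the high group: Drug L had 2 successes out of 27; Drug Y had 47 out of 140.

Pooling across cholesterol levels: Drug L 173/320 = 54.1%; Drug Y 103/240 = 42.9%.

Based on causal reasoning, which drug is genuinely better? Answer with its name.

Drug L

The distribution of cholesterol is itself part of what the drug does — it is an intermediate outcome. Holding it fixed would remove that part of the effect; the total effect is the pooled difference.
Pooled: Drug L 54.1% vs Drug Y 42.9%; Drug L is higher overall.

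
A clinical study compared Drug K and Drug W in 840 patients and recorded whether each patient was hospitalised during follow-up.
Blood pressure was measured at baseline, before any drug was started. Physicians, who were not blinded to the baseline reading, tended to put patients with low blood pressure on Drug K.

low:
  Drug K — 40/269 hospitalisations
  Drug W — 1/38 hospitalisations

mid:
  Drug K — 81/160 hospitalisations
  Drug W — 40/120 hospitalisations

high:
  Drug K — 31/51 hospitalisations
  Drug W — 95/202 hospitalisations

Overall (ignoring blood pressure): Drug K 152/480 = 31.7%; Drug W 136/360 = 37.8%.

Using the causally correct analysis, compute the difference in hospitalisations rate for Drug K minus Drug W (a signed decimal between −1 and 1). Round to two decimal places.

The imbalance in blood pressure arose from how patients were allocated, not from anything the drug did; and blood pressure independently affects the outcome. The pooled gap is confounded — condition on blood pressure.
Adjusting over the population distribution of blood pressure: 0.365·(0.149−0.026) + 0.333·(0.506−0.333) + 0.301·(0.608−0.470) = +0.144.

+0.14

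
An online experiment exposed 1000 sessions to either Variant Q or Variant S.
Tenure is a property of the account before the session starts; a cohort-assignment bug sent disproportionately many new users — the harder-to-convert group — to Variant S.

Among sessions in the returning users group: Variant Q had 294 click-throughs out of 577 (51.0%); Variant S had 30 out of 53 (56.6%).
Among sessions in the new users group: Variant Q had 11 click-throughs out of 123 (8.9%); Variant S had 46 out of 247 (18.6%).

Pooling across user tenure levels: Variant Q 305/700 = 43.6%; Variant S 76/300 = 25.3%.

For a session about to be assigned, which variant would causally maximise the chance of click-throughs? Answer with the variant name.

User tenure differs across variants for reasons unrelated to any effect of the variant itself, and it separately predicts the outcome — a classic confounder. We must compare within user tenure levels.
Within each level — returning users: 51.0% vs 56.6%; new users: 8.9% vs 18.6% — Variant S is higher every time.

Variant S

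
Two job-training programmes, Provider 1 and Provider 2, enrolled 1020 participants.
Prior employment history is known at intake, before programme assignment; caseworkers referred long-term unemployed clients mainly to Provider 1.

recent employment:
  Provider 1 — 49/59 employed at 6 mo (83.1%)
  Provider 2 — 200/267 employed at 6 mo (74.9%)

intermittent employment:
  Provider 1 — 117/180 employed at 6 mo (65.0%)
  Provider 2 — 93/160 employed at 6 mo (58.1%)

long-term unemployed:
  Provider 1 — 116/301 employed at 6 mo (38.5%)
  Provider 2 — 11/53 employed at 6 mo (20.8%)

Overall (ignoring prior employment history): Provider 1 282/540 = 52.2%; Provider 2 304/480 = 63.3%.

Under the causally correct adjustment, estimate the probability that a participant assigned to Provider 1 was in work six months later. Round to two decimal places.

0.62

Provider 1 is higher inside every prior employment history stratum but Provider 2 is higher in aggregate. Whether to stratify depends on how prior employment history relates to the programme.
Prior employment history satisfies the back-door criterion: it is not a descendant of the programme, and it blocks the spurious path from programme to outcome. Adjusting for it (i.e., using the within-prior employment history rates) gives the causal effect.
Standardising Provider 1 to the population prior employment history mix: 0.320·49/59 + 0.333·117/180 + 0.347·116/301 = 0.616.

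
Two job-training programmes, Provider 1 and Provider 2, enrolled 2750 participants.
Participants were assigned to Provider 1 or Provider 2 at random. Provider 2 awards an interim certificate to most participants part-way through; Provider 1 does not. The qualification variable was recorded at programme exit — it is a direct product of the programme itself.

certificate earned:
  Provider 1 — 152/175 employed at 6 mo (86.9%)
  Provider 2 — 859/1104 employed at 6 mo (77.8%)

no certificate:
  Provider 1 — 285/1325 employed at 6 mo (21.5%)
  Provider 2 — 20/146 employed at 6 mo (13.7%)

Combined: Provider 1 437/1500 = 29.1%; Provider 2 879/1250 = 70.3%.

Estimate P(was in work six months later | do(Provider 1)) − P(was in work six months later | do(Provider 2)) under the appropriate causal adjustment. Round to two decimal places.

The stratified and pooled comparisons disagree (Provider 1 wins within each qualification attained during the programme; Provider 2 wins overall), so the answer turns on the causal role of qualification attained during the programme.
The distribution of qualification attained during the programme is itself part of what the programme does — it is an intermediate outcome. Holding it fixed would remove that part of the effect; the total effect is the pooled difference.
The causal difference is the pooled difference: 0.291 − 0.703 = -0.412.

-0.41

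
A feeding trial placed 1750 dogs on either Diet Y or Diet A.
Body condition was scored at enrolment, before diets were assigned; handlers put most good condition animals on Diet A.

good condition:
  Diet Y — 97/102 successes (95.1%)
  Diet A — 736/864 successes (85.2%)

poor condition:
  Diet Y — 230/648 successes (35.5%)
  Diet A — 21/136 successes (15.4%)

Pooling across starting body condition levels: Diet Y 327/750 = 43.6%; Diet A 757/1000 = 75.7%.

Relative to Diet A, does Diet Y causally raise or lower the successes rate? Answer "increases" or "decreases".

The stratified and pooled comparisons disagree (Diet Y wins within each starting body condition; Diet A wins overall), so the answer turns on the causal role of starting body condition.
The imbalance in starting body condition arose from how dogs were allocated, not from anything the diet did; and starting body condition independently affects the outcome. The pooled gap is confounded — condition on starting body condition.
Within each level — good condition: 95.1% vs 85.2%; poor condition: 35.5% vs 15.4% — Diet Y is higher every time.

increases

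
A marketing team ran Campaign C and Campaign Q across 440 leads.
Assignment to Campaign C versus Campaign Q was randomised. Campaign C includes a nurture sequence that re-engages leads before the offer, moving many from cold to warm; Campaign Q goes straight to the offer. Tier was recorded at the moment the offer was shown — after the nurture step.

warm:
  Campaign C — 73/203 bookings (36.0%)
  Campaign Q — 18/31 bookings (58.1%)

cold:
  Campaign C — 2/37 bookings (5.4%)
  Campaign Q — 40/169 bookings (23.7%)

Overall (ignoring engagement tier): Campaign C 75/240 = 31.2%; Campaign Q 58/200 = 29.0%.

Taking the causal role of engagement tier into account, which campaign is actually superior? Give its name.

Campaign C

Engagement tier is recorded after the campaign and is itself shifted by it — it sits on the causal path from campaign to outcome. Conditioning on a mediator would strip out part of the effect we want; the pooled comparison gives the total causal effect.
Pooled: Campaign C 31.2% vs Campaign Q 29.0%; Campaign C is higher overall.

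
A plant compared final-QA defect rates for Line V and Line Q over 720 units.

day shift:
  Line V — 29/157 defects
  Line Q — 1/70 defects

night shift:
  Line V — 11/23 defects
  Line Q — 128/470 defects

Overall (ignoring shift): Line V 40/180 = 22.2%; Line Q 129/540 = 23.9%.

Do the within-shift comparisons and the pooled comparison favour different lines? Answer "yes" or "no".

Within each shift level (day shift 18.5% vs 1.4%; night shift 47.8% vs 27.2%), Line Q has the lower rate every time. Pooled: 22.2% vs 23.9% — Line V has the lower rate overall. The two comparisons disagree.

yes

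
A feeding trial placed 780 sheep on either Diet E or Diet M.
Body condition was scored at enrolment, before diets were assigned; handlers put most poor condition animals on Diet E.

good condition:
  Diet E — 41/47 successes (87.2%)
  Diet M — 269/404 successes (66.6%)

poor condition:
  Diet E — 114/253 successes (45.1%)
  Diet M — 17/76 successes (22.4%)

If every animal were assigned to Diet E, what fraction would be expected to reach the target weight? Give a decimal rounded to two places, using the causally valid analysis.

0.69

The stratified and pooled comparisons disagree (Diet E wins within each starting body condition; Diet M wins overall), so the answer turns on the causal role of starting body condition.
Starting body condition is set before the diet has any effect — it is not caused by the diet — and it independently drives the outcome. That makes it a confounder, so the causal comparison is within starting body condition levels.
Standardising Diet E to the population starting body condition mix: 0.578·41/47 + 0.422·114/253 = 0.694.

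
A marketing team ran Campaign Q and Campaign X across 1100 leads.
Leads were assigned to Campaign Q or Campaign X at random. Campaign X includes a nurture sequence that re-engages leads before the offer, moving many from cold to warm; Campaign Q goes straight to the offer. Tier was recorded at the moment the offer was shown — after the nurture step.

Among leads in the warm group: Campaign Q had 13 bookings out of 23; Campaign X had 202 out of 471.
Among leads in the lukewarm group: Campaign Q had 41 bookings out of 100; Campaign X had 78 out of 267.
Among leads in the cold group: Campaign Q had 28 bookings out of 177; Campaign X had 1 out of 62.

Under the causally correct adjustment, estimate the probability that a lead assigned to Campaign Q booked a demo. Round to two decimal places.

Stratifying would compare campaigns among leads the campaigns themselves sorted into engagement tier groups — a form of selection on an intermediate. The unconditioned pooled rates give the total causal effect.
So P(outcome | do(Campaign Q)) is just the pooled rate for Campaign Q: 82/300 = 0.273.

0.27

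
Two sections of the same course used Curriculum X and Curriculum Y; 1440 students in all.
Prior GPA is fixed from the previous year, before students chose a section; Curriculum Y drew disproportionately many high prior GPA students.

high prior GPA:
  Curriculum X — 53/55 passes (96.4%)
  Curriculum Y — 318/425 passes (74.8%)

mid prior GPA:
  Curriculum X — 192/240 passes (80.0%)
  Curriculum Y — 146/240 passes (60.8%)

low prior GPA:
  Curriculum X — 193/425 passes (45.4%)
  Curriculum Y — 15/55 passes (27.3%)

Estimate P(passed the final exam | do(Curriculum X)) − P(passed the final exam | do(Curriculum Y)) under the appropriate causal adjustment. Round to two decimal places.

Prior GPA band differs across teaching methods for reasons unrelated to any effect of the teaching method itself, and it separately predicts the outcome — a classic confounder. We must compare within prior GPA band levels.
Adjusting over the population distribution of prior GPA band: 0.333·(0.964−0.748) + 0.333·(0.800−0.608) + 0.333·(0.454−0.273) = +0.196.

+0.20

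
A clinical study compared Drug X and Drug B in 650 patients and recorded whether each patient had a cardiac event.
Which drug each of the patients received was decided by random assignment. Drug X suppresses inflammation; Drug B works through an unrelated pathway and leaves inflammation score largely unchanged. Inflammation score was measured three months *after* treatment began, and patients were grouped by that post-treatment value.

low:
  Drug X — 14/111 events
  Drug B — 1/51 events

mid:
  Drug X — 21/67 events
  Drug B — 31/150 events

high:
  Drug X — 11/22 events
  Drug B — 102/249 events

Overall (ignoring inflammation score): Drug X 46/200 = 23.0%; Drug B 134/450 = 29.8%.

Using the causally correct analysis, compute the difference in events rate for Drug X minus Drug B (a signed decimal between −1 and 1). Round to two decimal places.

The inflammation score-specific comparison favours Drug B throughout, but the pooled figures favour Drug X. The question is whether to condition on inflammation score.
Stratifying would compare drugs among patients the drugs themselves sorted into inflammation score groups — a form of selection on an intermediate. The unconditioned pooled rates give the total causal effect.
The causal difference is the pooled difference: 0.230 − 0.298 = -0.068.

-0.07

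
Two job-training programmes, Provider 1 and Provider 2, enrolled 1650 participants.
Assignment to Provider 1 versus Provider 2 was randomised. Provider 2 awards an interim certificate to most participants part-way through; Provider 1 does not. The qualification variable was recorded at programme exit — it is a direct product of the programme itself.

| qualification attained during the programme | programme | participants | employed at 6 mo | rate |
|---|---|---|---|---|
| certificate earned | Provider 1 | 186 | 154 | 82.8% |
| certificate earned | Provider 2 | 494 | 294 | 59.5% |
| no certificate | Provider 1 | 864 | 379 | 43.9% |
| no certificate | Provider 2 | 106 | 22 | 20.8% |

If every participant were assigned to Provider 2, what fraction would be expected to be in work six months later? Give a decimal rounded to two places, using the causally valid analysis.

Stratifying would compare programmes among participants the programmes themselves sorted into qualification attained during the programme groups — a form of selection on an intermediate. The unconditioned pooled rates give the total causal effect.
So P(outcome | do(Provider 2)) is just the pooled rate for Provider 2: 316/600 = 0.527.

0.53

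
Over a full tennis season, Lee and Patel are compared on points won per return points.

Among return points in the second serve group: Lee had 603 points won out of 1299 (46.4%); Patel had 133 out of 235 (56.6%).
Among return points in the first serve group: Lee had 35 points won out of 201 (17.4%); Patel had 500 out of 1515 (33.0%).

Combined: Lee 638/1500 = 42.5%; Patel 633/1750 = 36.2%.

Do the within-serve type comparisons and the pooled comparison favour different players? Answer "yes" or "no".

Within each serve type level (second serve 46.4% vs 56.6%; first serve 17.4% vs 33.0%), Patel has the higher rate every time. Pooled: 42.5% vs 36.2% — Lee has the higher rate overall. The two comparisons disagree.

yes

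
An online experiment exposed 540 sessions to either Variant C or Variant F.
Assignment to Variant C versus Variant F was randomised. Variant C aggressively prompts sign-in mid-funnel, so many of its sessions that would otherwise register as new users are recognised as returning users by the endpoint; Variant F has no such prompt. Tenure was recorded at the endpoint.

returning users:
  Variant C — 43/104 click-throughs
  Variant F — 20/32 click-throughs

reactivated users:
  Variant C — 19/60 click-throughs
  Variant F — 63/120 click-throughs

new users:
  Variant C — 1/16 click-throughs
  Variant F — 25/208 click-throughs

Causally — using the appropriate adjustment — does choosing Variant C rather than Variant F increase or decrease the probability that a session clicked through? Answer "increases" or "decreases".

The distribution of user tenure is itself part of what the variant does — it is an intermediate outcome. Holding it fixed would remove that part of the effect; the total effect is the pooled difference.
Pooled: Variant C 35.0% vs Variant F 30.0%; Variant C is higher overall.

increases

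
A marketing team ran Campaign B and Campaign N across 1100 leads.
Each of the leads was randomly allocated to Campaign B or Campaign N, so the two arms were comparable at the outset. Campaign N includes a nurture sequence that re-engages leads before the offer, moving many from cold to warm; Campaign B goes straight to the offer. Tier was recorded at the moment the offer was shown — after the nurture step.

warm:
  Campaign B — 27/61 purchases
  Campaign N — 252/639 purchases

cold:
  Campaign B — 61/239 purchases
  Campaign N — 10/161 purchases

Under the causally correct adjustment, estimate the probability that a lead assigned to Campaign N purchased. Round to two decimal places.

Campaign B is higher inside every engagement tier stratum but Campaign N is higher in aggregate. Whether to stratify depends on how engagement tier relates to the campaign.
Engagement tier is downstream of the campaign. One should not condition on a consequence of treatment, so the overall rates are the right comparison.
So P(outcome | do(Campaign N)) is just the pooled rate for Campaign N: 262/800 = 0.328.

0.33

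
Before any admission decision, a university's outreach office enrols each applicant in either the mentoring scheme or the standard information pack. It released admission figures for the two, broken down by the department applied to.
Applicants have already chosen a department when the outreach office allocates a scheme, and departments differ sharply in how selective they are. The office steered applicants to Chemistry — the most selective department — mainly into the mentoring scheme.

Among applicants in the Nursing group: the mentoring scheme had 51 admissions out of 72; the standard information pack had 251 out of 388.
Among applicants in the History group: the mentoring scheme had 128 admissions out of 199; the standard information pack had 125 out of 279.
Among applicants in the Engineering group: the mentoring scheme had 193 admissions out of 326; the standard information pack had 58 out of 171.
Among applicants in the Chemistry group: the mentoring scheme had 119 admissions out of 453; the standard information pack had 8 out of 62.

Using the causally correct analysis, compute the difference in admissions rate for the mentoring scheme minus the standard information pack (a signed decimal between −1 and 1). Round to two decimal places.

Within every department level the mentoring scheme has the higher rate, yet pooled the standard information pack does — Simpson's reversal.
Nothing the outreach scheme does changes department; the imbalance is an allocation artefact. With department also predicting the outcome, the pooled figure is confounded, and the within-stratum comparison is the causal one.
Adjusting over the population distribution of department: 0.236·(0.708−0.647) + 0.245·(0.643−0.448) + 0.255·(0.592−0.339) + 0.264·(0.263−0.129) = +0.162.

+0.16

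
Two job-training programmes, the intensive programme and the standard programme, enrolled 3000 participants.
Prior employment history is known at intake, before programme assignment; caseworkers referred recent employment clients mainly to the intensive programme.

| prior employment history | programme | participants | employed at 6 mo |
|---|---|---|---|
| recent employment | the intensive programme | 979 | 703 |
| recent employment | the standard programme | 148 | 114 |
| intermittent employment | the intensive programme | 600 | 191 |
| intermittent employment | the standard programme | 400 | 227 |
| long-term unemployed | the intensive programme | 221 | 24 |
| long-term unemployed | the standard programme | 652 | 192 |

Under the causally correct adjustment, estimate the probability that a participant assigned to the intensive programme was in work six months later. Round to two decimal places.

0.41

The imbalance in prior employment history arose from how participants were allocated, not from anything the programme did; and prior employment history independently affects the outcome. The pooled gap is confounded — condition on prior employment history.
Standardising the intensive programme to the population prior employment history mix: 0.376·703/979 + 0.333·191/600 + 0.291·24/221 = 0.407.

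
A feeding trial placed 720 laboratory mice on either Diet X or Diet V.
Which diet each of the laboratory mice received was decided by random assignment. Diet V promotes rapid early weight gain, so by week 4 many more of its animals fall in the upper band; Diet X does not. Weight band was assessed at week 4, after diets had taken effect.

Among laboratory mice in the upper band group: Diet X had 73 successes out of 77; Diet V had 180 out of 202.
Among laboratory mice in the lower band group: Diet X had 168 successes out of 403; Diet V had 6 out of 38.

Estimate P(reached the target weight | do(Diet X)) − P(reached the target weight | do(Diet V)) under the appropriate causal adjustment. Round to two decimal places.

-0.27

Stratifying would compare diets among laboratory mice the diets themselves sorted into week-4 weight band groups — a form of selection on an intermediate. The unconditioned pooled rates give the total causal effect.
The causal difference is the pooled difference: 0.502 − 0.775 = -0.273.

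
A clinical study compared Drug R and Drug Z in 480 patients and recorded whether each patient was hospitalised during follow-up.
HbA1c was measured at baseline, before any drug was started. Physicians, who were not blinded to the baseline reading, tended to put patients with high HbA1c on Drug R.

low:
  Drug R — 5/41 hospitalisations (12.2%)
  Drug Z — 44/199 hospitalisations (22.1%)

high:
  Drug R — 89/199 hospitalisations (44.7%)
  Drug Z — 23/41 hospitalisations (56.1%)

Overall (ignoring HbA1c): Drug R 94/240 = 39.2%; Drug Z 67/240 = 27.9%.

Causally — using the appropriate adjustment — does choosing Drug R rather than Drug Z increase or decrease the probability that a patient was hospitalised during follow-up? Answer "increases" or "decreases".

HbA1c is set before the drug has any effect — it is not caused by the drug — and it independently drives the outcome. That makes it a confounder, so the causal comparison is within HbA1c levels.
Within each level — low: 12.2% vs 22.1%; high: 44.7% vs 56.1% — Drug R is lower every time.

decreases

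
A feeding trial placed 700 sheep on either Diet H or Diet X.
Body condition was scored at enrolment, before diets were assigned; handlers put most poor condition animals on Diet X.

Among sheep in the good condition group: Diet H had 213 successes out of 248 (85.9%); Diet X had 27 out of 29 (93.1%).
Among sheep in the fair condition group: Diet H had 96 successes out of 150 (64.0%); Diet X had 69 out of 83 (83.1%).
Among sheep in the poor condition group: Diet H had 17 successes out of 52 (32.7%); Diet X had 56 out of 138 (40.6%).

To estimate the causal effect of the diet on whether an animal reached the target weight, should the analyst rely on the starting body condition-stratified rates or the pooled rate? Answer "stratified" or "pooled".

The imbalance in starting body condition arose from how sheep were allocated, not from anything the diet did; and starting body condition independently affects the outcome. The pooled gap is confounded — condition on starting body condition.
Within each level — good condition: 85.9% vs 93.1%; fair condition: 64.0% vs 83.1%; poor condition: 32.7% vs 40.6% — Diet X is higher every time.

stratified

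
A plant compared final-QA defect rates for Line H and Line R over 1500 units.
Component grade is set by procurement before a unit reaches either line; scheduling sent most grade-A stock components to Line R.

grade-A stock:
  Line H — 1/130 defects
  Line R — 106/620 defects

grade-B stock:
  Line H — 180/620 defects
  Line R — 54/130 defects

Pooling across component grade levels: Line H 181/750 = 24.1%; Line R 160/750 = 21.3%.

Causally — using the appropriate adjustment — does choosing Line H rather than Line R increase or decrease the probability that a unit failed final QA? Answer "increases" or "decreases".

decreases

The stratified and pooled comparisons disagree (Line H wins within each component grade; Line R wins overall), so the answer turns on the causal role of component grade.
Nothing the line does changes component grade; the imbalance is an allocation artefact. With component grade also predicting the outcome, the pooled figure is confounded, and the within-stratum comparison is the causal one.
Within each level — grade-A stock: 0.8% vs 17.1%; grade-B stock: 29.0% vs 41.5% — Line H is lower every time.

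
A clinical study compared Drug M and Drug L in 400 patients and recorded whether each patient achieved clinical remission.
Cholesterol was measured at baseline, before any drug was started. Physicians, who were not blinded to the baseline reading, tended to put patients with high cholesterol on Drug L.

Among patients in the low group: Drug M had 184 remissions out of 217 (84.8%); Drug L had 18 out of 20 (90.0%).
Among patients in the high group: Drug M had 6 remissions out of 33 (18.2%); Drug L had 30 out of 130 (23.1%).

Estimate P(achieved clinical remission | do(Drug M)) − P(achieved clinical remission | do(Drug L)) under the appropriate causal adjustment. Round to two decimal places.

-0.05

The stratified and pooled comparisons disagree (Drug L wins within each cholesterol; Drug M wins overall), so the answer turns on the causal role of cholesterol.
The imbalance in cholesterol arose from how patients were allocated, not from anything the drug did; and cholesterol independently affects the outcome. The pooled gap is confounded — condition on cholesterol.
Adjusting over the population distribution of cholesterol: 0.593·(0.848−0.900) + 0.407·(0.182−0.231) = -0.051.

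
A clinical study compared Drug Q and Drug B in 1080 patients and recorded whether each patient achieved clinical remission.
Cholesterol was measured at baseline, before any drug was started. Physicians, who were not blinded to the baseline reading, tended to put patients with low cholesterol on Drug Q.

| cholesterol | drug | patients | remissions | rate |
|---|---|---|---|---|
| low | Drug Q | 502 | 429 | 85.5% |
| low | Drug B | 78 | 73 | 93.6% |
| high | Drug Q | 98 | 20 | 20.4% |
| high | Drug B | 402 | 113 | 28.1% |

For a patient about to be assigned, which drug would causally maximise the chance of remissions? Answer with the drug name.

Drug B

Drug B is higher inside every cholesterol stratum but Drug Q is higher in aggregate. Whether to stratify depends on how cholesterol relates to the drug.
Cholesterol differs across drugs for reasons unrelated to any effect of the drug itself, and it separately predicts the outcome — a classic confounder. We must compare within cholesterol levels.
Within each level — low: 85.5% vs 93.6%; high: 20.4% vs 28.1% — Drug B is higher every time.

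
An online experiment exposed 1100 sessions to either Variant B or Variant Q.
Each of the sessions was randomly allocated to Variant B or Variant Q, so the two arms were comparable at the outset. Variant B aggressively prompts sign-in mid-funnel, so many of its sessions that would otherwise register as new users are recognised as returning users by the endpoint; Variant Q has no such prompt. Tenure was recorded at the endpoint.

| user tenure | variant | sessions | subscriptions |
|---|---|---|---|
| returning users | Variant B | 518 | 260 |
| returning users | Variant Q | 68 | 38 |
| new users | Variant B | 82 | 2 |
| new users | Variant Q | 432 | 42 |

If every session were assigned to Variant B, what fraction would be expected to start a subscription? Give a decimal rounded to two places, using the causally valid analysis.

Within every user tenure level Variant Q has the higher rate, yet pooled Variant B does — Simpson's reversal.
User tenure here is a post-treatment variable shaped by the variant; conditioning on it would introduce bias rather than remove it. The overall comparison is the causal one.
So P(outcome | do(Variant B)) is just the pooled rate for Variant B: 262/600 = 0.437.

0.44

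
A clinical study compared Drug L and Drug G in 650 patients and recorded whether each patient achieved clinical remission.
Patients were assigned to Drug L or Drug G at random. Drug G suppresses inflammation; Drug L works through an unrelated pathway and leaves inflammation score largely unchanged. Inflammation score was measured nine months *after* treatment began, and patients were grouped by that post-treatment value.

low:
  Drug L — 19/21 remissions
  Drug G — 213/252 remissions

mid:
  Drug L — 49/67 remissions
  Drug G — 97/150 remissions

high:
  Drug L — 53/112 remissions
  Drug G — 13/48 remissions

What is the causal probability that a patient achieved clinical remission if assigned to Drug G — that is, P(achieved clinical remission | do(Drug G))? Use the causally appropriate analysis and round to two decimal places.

The stratified and pooled comparisons disagree (Drug L wins within each inflammation score; Drug G wins overall), so the answer turns on the causal role of inflammation score.
Stratifying would compare drugs among patients the drugs themselves sorted into inflammation score groups — a form of selection on an intermediate. The unconditioned pooled rates give the total causal effect.
So P(outcome | do(Drug G)) is just the pooled rate for Drug G: 323/450 = 0.718.

0.72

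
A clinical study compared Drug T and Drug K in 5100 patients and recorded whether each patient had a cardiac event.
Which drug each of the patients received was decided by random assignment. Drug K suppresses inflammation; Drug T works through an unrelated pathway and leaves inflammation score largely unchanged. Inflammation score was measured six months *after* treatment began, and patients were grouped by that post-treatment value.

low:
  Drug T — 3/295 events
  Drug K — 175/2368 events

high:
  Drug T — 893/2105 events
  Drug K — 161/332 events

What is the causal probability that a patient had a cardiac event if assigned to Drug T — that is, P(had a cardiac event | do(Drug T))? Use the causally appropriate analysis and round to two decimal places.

0.37

Because the drug influences inflammation score, inflammation score is a post-treatment mediator, not a confounder. Stratifying on it would bias the estimate; the causal effect is the crude pooled difference.
So P(outcome | do(Drug T)) is just the pooled rate for Drug T: 896/2400 = 0.373.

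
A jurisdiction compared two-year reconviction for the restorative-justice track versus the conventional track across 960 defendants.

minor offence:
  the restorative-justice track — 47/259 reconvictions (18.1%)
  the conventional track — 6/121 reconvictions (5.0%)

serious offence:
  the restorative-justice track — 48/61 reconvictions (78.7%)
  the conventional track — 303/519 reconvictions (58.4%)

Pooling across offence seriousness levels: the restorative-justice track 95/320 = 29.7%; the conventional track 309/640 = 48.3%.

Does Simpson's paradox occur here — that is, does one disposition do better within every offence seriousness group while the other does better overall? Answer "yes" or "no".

Within each offence seriousness level (minor offence 18.1% vs 5.0%; serious offence 78.7% vs 58.4%), the conventional track has the lower rate every time. Pooled: 29.7% vs 48.3% — the restorative-justice track has the lower rate overall. The two comparisons disagree.

yes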